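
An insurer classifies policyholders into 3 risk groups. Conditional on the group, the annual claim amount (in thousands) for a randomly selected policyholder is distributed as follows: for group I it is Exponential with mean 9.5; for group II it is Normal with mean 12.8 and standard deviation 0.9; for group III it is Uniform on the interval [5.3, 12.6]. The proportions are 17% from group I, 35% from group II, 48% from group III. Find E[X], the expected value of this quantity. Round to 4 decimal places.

Component means — I: 9.5; II: 12.8; III: 8.95.
E[X] = 0.17·9.5 + 0.35·12.8 + 0.48·8.95 = 10.391.

10.3910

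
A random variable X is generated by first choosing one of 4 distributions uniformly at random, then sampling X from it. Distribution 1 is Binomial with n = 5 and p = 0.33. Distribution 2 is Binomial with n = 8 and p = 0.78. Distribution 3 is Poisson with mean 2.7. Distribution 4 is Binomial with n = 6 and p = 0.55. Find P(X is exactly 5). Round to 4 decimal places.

0.0981

Conditional on each component, P(X = 5): 1: 0.00391354; 2: 0.172159; 3: 0.0803605; 4: 0.135887.
By total probability, P(X = 5) = 0.25·0.00391354 + 0.25·0.172159 + 0.25·0.0803605 + 0.25·0.135887 = 0.0980799.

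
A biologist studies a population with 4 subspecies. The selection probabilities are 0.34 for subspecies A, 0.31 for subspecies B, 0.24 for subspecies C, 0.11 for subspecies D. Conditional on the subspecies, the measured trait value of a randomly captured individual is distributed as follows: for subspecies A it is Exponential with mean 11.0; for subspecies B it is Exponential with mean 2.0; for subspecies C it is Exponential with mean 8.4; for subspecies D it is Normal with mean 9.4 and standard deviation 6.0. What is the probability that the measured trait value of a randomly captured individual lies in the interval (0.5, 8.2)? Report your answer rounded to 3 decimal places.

Conditional on each subspecies, P(0.5 < X < 8.2): A: 0.481044; B: 0.762228; C: 0.56547; D: 0.351747.
By total probability, P(0.5 < X < 8.2) = 0.34·0.481044 + 0.31·0.762228 + 0.24·0.56547 + 0.11·0.351747 = 0.574251.

0.574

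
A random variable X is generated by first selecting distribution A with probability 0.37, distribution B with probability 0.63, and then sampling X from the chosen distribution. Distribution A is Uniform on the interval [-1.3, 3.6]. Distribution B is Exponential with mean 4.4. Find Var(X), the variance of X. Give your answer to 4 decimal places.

Per component, A: μ=1.15, E[X²]=3.32333; B: μ=4.4, E[X²]=38.72.
E[X] = 0.37·1.15 + 0.63·4.4 = 3.1975.
E[X²] = 0.37·3.32333 + 0.63·38.72 = 25.6232.
Var(X) = E[X²] − (E[X])² = 25.6232 − 10.224 = 15.3992.

15.3992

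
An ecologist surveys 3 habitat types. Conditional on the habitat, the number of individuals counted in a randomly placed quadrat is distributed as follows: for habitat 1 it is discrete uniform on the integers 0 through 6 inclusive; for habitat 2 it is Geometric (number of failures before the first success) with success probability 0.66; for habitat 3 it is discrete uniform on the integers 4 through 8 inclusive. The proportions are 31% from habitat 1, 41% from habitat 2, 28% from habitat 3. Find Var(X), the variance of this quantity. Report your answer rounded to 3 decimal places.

7.140

Per component, 1: μ=3, E[X²]=13; 2: μ=0.515152, E[X²]=1.04591; 3: μ=6, E[X²]=38.
E[X] = 0.31·3 + 0.41·0.515152 + 0.28·6 = 2.82121.
E[X²] = 0.31·13 + 0.41·1.04591 + 0.28·38 = 15.0988.
Var(X) = E[X²] − (E[X])² = 15.0988 − 7.95924 = 7.13959.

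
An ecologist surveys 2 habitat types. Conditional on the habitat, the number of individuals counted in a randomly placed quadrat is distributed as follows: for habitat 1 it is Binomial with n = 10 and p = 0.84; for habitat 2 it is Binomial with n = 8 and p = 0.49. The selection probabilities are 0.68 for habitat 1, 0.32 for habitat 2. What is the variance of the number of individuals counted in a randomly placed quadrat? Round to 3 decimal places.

Per component, 1: μ=8.4, E[X²]=71.904; 2: μ=3.92, E[X²]=17.3656.
E[X] = 0.68·8.4 + 0.32·3.92 = 6.9664.
E[X²] = 0.68·71.904 + 0.32·17.3656 = 54.4517.
Var(X) = E[X²] − (E[X])² = 54.4517 − 48.5307 = 5.92098.

5.921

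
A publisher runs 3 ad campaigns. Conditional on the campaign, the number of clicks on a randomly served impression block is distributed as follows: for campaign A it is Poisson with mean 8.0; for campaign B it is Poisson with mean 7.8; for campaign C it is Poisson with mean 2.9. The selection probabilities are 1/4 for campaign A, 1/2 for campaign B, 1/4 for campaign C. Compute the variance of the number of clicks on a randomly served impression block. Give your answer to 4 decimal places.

Per component, A: μ=8, E[X²]=72; B: μ=7.8, E[X²]=68.64; C: μ=2.9, E[X²]=11.31.
E[X] = 0.25·8 + 0.5·7.8 + 0.25·2.9 = 6.625.
E[X²] = 0.25·72 + 0.5·68.64 + 0.25·11.31 = 55.1475.
Var(X) = E[X²] − (E[X])² = 55.1475 − 43.8906 = 11.2569.

11.2569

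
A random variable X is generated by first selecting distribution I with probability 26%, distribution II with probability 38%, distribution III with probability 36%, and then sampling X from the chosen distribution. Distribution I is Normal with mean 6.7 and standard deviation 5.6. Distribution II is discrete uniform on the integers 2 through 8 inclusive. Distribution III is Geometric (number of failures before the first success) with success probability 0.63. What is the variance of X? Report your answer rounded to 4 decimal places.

Per component, I: μ=6.7, E[X²]=76.25; II: μ=5, E[X²]=29; III: μ=0.587302, E[X²]=1.27715.
E[X] = 0.26·6.7 + 0.38·5 + 0.36·0.587302 = 3.85343.
E[X²] = 0.26·76.25 + 0.38·29 + 0.36·1.27715 = 31.3048.
Var(X) = E[X²] − (E[X])² = 31.3048 − 14.8489 = 16.4559.

16.4559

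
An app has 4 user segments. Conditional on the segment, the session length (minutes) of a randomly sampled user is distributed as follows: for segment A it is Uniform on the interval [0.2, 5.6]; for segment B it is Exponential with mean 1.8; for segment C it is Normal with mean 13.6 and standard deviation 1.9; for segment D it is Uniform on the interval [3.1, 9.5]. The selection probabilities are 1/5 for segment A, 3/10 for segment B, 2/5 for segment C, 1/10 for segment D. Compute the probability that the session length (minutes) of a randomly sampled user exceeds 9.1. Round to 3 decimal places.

Conditional on each segment, P(X > 9.1): A: 0; B: 0.00637382; C: 0.991068; D: 0.0625.
By total probability, P(X > 9.1) = 0.2·0 + 0.3·0.00637382 + 0.4·0.991068 + 0.1·0.0625 = 0.404589.

0.405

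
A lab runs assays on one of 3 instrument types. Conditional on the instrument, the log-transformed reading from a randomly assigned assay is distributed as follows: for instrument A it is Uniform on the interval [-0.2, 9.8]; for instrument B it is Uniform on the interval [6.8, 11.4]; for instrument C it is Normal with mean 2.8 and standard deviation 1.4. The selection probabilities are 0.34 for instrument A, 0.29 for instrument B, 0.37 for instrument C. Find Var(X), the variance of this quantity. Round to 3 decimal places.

Per component, A: μ=4.8, E[X²]=31.3733; B: μ=9.1, E[X²]=84.5733; C: μ=2.8, E[X²]=9.8.
E[X] = 0.34·4.8 + 0.29·9.1 + 0.37·2.8 = 5.307.
E[X²] = 0.34·31.3733 + 0.29·84.5733 + 0.37·9.8 = 38.8192.
Var(X) = E[X²] − (E[X])² = 38.8192 − 28.1642 = 10.655.

10.655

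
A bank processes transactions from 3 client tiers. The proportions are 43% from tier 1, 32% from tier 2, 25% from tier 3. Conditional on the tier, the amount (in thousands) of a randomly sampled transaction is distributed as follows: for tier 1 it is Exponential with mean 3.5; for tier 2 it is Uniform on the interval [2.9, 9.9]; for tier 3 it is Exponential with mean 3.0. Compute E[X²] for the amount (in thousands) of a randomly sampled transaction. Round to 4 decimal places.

For each component E[X²] = Var + (mean)², giving 1: 24.5; 2: 45.0433; 3: 18.
Overall E[X²] = 0.43·24.5 + 0.32·45.0433 + 0.25·18 = 29.4489.

29.4489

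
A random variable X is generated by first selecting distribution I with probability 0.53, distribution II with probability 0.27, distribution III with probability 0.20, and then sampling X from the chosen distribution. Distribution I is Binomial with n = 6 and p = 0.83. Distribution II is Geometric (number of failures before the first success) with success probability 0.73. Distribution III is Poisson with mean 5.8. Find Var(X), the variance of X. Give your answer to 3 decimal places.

Per component, I: μ=4.98, E[X²]=25.647; II: μ=0.369863, E[X²]=0.64346; III: μ=5.8, E[X²]=39.44.
E[X] = 0.53·4.98 + 0.27·0.369863 + 0.2·5.8 = 3.89926.
E[X²] = 0.53·25.647 + 0.27·0.64346 + 0.2·39.44 = 21.6546.
Var(X) = E[X²] − (E[X])² = 21.6546 − 15.2043 = 6.45039.

6.450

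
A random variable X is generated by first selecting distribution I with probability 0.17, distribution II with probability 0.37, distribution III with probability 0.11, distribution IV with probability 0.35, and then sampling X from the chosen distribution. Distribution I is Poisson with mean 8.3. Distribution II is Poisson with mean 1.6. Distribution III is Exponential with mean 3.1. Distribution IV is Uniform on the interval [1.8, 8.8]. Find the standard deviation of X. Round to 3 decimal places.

Per component, I: μ=8.3, E[X²]=77.19; II: μ=1.6, E[X²]=4.16; III: μ=3.1, E[X²]=19.22; IV: μ=5.3, E[X²]=32.1733.
E[X] = 0.17·8.3 + 0.37·1.6 + 0.11·3.1 + 0.35·5.3 = 4.199.
E[X²] = 0.17·77.19 + 0.37·4.16 + 0.11·19.22 + 0.35·32.1733 = 28.0364.
Var(X) = E[X²] − (E[X])² = 28.0364 − 17.6316 = 10.4048.
SD(X) = √10.4048 = 3.22564.

3.226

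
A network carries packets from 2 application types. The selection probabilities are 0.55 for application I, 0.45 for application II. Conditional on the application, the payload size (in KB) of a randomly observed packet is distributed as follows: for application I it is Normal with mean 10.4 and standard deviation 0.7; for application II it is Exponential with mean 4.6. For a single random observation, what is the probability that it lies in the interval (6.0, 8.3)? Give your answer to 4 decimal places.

Conditional on each application, P(6.0 < X < 8.3): I: 0.0013499; II: 0.106768.
By total probability, P(6.0 < X < 8.3) = 0.55·0.0013499 + 0.45·0.106768 = 0.0487879.

0.0488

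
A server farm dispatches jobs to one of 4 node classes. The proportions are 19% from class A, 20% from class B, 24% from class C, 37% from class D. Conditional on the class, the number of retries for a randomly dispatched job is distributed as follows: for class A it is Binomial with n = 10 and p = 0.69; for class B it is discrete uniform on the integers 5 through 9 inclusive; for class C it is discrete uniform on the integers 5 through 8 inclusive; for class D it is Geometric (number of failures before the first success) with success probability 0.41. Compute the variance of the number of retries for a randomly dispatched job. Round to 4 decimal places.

9.0841

Per component, A: μ=6.9, E[X²]=49.749; B: μ=7, E[X²]=51; C: μ=6.5, E[X²]=43.5; D: μ=1.43902, E[X²]=5.58061.
E[X] = 0.19·6.9 + 0.2·7 + 0.24·6.5 + 0.37·1.43902 = 4.80344.
E[X²] = 0.19·49.749 + 0.2·51 + 0.24·43.5 + 0.37·5.58061 = 32.1571.
Var(X) = E[X²] − (E[X])² = 32.1571 − 23.073 = 9.08411.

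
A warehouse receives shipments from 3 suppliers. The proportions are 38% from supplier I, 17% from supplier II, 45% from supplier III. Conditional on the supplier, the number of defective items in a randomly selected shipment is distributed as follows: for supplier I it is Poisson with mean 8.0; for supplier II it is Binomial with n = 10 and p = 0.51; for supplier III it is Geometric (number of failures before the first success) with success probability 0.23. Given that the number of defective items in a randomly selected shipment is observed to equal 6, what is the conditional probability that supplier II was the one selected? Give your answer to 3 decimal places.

0.348

Likelihoods P(X=6 | ·): I: 0.122138; II: 0.213022; III: 0.0479371.
Posterior ∝ prior × likelihood. Numerator for II: 0.17·0.213022 = 0.0362138.
Normalizing constant: 0.38·0.122138 + 0.17·0.213022 + 0.45·0.0479371 = 0.104198.
P(II | observation) = 0.0362138 / 0.104198 = 0.347548.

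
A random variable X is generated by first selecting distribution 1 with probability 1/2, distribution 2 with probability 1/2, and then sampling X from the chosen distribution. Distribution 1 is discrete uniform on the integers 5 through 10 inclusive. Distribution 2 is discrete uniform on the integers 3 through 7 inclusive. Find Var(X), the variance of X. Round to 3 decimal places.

4.021

Per component, 1: μ=7.5, E[X²]=59.1667; 2: μ=5, E[X²]=27.
E[X] = 0.5·7.5 + 0.5·5 = 6.25.
E[X²] = 0.5·59.1667 + 0.5·27 = 43.0833.
Var(X) = E[X²] − (E[X])² = 43.0833 − 39.0625 = 4.02083.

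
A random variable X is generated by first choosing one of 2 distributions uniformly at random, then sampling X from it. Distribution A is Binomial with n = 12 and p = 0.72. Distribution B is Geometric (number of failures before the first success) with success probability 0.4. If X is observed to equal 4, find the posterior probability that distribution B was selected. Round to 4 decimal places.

0.9116

Likelihoods P(X=4 | ·): A: 0.00502573; B: 0.05184.
Posterior ∝ prior × likelihood. Numerator for B: 0.5·0.05184 = 0.02592.
Normalizing constant: 0.5·0.00502573 + 0.5·0.05184 = 0.0284329.
P(B | observation) = 0.02592 / 0.0284329 = 0.911621.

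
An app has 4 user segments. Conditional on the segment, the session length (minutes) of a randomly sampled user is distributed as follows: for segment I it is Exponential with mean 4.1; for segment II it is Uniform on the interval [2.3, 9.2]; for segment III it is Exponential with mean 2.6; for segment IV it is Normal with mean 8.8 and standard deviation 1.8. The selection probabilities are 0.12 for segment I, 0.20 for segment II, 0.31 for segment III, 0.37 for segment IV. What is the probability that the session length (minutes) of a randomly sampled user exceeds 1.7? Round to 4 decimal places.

Conditional on each segment, P(X > 1.7): I: 0.660582; II: 1; III: 0.520042; IV: 0.99996.
By total probability, P(X > 1.7) = 0.12·0.660582 + 0.2·1 + 0.31·0.520042 + 0.37·0.99996 = 0.810468.

0.8105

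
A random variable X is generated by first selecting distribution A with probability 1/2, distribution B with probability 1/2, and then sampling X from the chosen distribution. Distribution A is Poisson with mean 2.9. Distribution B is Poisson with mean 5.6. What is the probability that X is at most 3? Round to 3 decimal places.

Conditional on each component, P(X ≤ 3): A: 0.669623; B: 0.190622.
By total probability, P(X ≤ 3) = 0.5·0.669623 + 0.5·0.190622 = 0.430123.

0.430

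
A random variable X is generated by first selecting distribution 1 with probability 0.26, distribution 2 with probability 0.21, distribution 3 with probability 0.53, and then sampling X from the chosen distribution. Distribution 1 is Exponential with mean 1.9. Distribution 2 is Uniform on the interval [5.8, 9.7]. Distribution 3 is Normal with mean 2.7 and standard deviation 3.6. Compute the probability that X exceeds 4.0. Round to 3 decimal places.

Conditional on each component, P(X > 4.0): 1: 0.121814; 2: 1; 3: 0.359008.
By total probability, P(X > 4.0) = 0.26·0.121814 + 0.21·1 + 0.53·0.359008 = 0.431946.

0.432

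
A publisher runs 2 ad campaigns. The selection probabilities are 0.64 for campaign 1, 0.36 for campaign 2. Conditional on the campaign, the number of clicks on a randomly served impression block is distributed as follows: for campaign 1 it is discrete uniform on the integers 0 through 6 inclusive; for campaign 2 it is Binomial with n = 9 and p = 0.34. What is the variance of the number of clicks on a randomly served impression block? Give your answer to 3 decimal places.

3.288

Per component, 1: μ=3, E[X²]=13; 2: μ=3.06, E[X²]=11.3832.
E[X] = 0.64·3 + 0.36·3.06 = 3.0216.
E[X²] = 0.64·13 + 0.36·11.3832 = 12.418.
Var(X) = E[X²] − (E[X])² = 12.418 − 9.13007 = 3.28789.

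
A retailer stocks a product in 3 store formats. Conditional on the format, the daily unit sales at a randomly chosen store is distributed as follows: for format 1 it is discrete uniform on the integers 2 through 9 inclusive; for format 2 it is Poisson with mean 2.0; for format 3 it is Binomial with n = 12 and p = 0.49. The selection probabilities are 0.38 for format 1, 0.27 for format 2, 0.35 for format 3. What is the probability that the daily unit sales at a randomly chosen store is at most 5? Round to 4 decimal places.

0.6006

Conditional on each format, P(X ≤ 5): 1: 0.5; 2: 0.983436; 3: 0.41453.
By total probability, P(X ≤ 5) = 0.38·0.5 + 0.27·0.983436 + 0.35·0.41453 = 0.600613.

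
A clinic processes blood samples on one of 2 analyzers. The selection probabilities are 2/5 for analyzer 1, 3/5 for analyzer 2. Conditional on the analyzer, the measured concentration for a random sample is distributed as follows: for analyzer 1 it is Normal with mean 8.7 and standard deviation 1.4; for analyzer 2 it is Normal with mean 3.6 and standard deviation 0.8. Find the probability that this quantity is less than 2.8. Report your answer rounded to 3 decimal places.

0.095

Conditional on each analyzer, P(X < 2.8): 1: 1.25285e-05; 2: 0.158655.
By total probability, P(X < 2.8) = 0.4·1.25285e-05 + 0.6·0.158655 = 0.0951982.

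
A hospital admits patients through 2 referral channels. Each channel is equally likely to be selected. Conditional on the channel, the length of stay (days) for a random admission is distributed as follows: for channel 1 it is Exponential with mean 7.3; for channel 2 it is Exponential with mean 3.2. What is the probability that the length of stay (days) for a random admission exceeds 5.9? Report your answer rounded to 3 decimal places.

0.302

Conditional on each channel, P(X > 5.9): 1: 0.445651; 2: 0.158223.
By total probability, P(X > 5.9) = 0.5·0.445651 + 0.5·0.158223 = 0.301937.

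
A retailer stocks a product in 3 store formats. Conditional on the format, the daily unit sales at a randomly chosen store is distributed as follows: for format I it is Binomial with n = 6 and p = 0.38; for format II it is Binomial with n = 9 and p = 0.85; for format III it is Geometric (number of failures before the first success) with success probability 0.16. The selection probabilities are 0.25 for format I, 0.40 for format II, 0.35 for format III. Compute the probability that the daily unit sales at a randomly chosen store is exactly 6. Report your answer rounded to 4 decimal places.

Conditional on each format, P(X = 6): I: 0.00301094; II: 0.106922; III: 0.0562077.
By total probability, P(X = 6) = 0.25·0.00301094 + 0.4·0.106922 + 0.35·0.0562077 = 0.0631942.

0.0632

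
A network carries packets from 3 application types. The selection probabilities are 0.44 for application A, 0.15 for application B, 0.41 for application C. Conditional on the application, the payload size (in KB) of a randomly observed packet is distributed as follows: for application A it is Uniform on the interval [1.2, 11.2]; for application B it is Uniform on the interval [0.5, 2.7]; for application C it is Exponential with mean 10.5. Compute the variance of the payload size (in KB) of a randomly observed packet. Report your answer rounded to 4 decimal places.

58.5332

Per component, A: μ=6.2, E[X²]=46.7733; B: μ=1.6, E[X²]=2.96333; C: μ=10.5, E[X²]=220.5.
E[X] = 0.44·6.2 + 0.15·1.6 + 0.41·10.5 = 7.273.
E[X²] = 0.44·46.7733 + 0.15·2.96333 + 0.41·220.5 = 111.43.
Var(X) = E[X²] − (E[X])² = 111.43 − 52.8965 = 58.5332.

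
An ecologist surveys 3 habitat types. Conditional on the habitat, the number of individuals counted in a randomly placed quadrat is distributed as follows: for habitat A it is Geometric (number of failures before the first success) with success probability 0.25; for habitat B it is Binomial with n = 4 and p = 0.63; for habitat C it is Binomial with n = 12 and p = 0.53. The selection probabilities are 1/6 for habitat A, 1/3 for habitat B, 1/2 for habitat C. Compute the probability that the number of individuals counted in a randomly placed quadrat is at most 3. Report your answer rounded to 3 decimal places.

0.419

Conditional on each habitat, P(X ≤ 3): A: 0.683594; B: 0.84247; C: 0.0480949.
By total probability, P(X ≤ 3) = 0.166667·0.683594 + 0.333333·0.84247 + 0.5·0.0480949 = 0.418803.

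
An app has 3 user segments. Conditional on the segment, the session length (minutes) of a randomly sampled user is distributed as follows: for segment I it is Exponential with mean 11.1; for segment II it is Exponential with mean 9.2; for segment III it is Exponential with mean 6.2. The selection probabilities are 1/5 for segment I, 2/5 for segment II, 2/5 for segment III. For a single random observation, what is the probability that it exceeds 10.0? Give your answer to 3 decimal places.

0.296

Conditional on each segment, P(X > 10.0): I: 0.406204; II: 0.337241; III: 0.199308.
By total probability, P(X > 10.0) = 0.2·0.406204 + 0.4·0.337241 + 0.4·0.199308 = 0.29586.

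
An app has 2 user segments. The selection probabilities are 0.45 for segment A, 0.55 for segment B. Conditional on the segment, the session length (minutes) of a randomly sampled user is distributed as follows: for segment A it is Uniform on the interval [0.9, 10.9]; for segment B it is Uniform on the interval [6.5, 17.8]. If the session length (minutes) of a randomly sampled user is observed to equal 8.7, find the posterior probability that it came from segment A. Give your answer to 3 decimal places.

0.480

Likelihoods f(8.7 | ·): A: 0.1; B: 0.0884956.
Posterior ∝ prior × likelihood. Numerator for A: 0.45·0.1 = 0.045.
Normalizing constant: 0.45·0.1 + 0.55·0.0884956 = 0.0936726.
P(A | observation) = 0.045 / 0.0936726 = 0.480397.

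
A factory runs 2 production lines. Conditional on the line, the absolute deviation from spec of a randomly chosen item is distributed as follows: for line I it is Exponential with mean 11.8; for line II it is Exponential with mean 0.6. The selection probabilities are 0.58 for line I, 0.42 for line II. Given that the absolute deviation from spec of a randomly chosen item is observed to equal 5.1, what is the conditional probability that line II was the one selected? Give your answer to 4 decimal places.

0.0044

Likelihoods f(5.1 | ·): I: 0.0550066; II: 0.000339114.
Posterior ∝ prior × likelihood. Numerator for II: 0.42·0.000339114 = 0.000142428.
Normalizing constant: 0.58·0.0550066 + 0.42·0.000339114 = 0.0320462.
P(II | observation) = 0.000142428 / 0.0320462 = 0.00444445.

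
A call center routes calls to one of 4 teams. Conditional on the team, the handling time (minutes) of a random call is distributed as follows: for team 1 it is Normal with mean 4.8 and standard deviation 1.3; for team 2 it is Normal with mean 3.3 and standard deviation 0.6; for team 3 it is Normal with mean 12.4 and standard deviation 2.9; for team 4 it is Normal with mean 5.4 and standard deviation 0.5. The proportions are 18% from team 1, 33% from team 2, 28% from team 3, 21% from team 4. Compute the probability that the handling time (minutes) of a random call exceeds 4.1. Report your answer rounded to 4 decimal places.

Conditional on each team, P(X > 4.1): 1: 0.704871; 2: 0.0912112; 3: 0.997896; 4: 0.995339.
By total probability, P(X > 4.1) = 0.18·0.704871 + 0.33·0.0912112 + 0.28·0.997896 + 0.21·0.995339 = 0.645408.

0.6454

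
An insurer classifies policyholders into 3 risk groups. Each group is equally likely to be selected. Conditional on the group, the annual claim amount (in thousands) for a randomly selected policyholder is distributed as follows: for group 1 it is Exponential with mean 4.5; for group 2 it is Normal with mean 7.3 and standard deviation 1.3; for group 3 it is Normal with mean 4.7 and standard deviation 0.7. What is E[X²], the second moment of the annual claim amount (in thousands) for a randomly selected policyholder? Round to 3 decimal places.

39.353

For each component E[X²] = Var + (mean)², giving 1: 40.5; 2: 54.98; 3: 22.58.
Overall E[X²] = 0.333333·40.5 + 0.333333·54.98 + 0.333333·22.58 = 39.3533.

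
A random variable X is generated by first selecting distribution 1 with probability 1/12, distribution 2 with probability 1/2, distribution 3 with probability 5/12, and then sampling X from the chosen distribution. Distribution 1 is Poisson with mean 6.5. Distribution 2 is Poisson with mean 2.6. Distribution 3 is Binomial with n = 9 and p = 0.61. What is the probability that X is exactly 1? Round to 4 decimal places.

0.0986

Conditional on each component, P(X = 1): 1: 0.00977235; 2: 0.193111; 3: 0.00293825.
By total probability, P(X = 1) = 0.0833333·0.00977235 + 0.5·0.193111 + 0.416667·0.00293825 = 0.0985943.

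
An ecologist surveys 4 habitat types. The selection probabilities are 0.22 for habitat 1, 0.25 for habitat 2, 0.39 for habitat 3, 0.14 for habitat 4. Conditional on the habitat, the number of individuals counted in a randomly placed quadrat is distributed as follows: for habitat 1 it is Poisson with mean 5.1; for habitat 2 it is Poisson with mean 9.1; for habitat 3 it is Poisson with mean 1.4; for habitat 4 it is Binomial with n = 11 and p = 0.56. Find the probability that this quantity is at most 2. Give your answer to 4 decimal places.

0.3539

Conditional on each habitat, P(X ≤ 2): 1: 0.116478; 2: 0.00575135; 3: 0.833498; 4: 0.0124564.
By total probability, P(X ≤ 2) = 0.22·0.116478 + 0.25·0.00575135 + 0.39·0.833498 + 0.14·0.0124564 = 0.353871.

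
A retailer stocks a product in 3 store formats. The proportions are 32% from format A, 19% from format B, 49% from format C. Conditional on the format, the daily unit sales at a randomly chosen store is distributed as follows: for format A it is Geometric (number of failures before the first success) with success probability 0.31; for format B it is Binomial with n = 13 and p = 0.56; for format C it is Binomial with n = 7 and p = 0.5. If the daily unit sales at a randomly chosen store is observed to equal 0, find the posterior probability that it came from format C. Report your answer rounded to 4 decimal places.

0.0372

Likelihoods P(X=0 | ·): A: 0.31; B: 2.31678e-05; C: 0.0078125.
Posterior ∝ prior × likelihood. Numerator for C: 0.49·0.0078125 = 0.00382812.
Normalizing constant: 0.32·0.31 + 0.19·2.31678e-05 + 0.49·0.0078125 = 0.103033.
P(C | observation) = 0.00382812 / 0.103033 = 0.0371545.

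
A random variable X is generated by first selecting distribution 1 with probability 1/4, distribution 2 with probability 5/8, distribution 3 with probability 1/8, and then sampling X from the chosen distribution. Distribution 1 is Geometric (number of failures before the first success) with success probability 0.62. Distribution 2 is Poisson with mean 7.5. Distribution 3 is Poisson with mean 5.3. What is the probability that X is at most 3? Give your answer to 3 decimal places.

0.310

Conditional on each component, P(X ≤ 3): 1: 0.979149; 2: 0.0591455; 3: 0.22541.
By total probability, P(X ≤ 3) = 0.25·0.979149 + 0.625·0.0591455 + 0.125·0.22541 = 0.309929.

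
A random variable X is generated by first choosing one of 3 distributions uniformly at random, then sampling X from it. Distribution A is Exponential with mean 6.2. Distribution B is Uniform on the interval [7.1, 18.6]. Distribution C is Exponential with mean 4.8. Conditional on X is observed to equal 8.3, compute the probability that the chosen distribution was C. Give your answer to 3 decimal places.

Likelihoods f(8.3 | ·): A: 0.0422877; B: 0.0869565; C: 0.036965.
Posterior ∝ prior × likelihood. Numerator for C: 0.333333·0.036965 = 0.0123217.
Normalizing constant: 0.333333·0.0422877 + 0.333333·0.0869565 + 0.333333·0.036965 = 0.0554031.
P(C | observation) = 0.0123217 / 0.0554031 = 0.222401.

0.222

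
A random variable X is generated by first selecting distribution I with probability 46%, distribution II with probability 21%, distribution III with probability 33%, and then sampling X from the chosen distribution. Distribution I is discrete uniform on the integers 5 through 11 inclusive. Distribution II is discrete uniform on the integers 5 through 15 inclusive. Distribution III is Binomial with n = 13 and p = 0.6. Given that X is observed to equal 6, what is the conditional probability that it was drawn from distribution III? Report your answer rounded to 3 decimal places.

0.338

Likelihoods P(X=6 | ·): I: 0.142857; II: 0.0909091; III: 0.131173.
Posterior ∝ prior × likelihood. Numerator for III: 0.33·0.131173 = 0.0432871.
Normalizing constant: 0.46·0.142857 + 0.21·0.0909091 + 0.33·0.131173 = 0.128092.
P(III | observation) = 0.0432871 / 0.128092 = 0.337937.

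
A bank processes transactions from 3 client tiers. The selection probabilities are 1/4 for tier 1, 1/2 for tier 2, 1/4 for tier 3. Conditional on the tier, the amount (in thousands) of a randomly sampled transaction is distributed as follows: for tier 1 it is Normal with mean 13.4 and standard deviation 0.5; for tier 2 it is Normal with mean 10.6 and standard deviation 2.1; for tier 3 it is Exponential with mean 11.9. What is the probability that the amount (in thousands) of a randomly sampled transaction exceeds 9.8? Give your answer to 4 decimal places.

0.6839

Conditional on each tier, P(X > 9.8): 1: 1; 2: 0.648381; 3: 0.43888.
By total probability, P(X > 9.8) = 0.25·1 + 0.5·0.648381 + 0.25·0.43888 = 0.68391.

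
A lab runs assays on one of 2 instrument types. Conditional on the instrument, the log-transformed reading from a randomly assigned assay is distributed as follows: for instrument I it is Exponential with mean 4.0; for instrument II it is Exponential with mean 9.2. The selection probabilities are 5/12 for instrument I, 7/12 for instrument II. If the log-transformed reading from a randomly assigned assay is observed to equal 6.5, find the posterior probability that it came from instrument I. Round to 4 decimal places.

Likelihoods f(6.5 | ·): I: 0.0492279; II: 0.0536258.
Posterior ∝ prior × likelihood. Numerator for I: 0.416667·0.0492279 = 0.0205116.
Normalizing constant: 0.416667·0.0492279 + 0.583333·0.0536258 = 0.0517933.
P(I | observation) = 0.0205116 / 0.0517933 = 0.396028.

0.3960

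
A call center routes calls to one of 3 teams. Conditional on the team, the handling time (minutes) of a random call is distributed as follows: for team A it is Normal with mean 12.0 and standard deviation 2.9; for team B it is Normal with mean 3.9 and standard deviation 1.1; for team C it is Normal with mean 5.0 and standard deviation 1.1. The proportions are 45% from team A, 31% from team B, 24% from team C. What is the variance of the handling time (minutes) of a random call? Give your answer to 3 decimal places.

18.985

Per component, A: μ=12, E[X²]=152.41; B: μ=3.9, E[X²]=16.42; C: μ=5, E[X²]=26.21.
E[X] = 0.45·12 + 0.31·3.9 + 0.24·5 = 7.809.
E[X²] = 0.45·152.41 + 0.31·16.42 + 0.24·26.21 = 79.9651.
Var(X) = E[X²] − (E[X])² = 79.9651 − 60.9805 = 18.9846.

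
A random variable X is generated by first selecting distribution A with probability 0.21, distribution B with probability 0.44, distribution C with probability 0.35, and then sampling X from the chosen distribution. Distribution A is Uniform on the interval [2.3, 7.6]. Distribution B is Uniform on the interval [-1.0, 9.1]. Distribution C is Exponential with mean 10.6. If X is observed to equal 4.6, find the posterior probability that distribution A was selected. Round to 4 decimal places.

Likelihoods f(4.6 | ·): A: 0.188679; B: 0.0990099; C: 0.0611261.
Posterior ∝ prior × likelihood. Numerator for A: 0.21·0.188679 = 0.0396226.
Normalizing constant: 0.21·0.188679 + 0.44·0.0990099 + 0.35·0.0611261 = 0.104581.
P(A | observation) = 0.0396226 / 0.104581 = 0.37887.

0.3789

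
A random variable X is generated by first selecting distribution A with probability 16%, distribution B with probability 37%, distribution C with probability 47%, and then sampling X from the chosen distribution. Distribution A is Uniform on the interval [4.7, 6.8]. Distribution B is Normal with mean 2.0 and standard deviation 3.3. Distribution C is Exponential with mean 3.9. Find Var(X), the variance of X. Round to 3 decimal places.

12.954

Per component, A: μ=5.75, E[X²]=33.43; B: μ=2, E[X²]=14.89; C: μ=3.9, E[X²]=30.42.
E[X] = 0.16·5.75 + 0.37·2 + 0.47·3.9 = 3.493.
E[X²] = 0.16·33.43 + 0.37·14.89 + 0.47·30.42 = 25.1555.
Var(X) = E[X²] − (E[X])² = 25.1555 − 12.201 = 12.9545.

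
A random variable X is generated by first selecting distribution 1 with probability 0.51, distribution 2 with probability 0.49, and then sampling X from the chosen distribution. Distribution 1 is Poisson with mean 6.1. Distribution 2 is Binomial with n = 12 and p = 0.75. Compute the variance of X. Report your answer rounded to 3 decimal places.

6.315

Per component, 1: μ=6.1, E[X²]=43.31; 2: μ=9, E[X²]=83.25.
E[X] = 0.51·6.1 + 0.49·9 = 7.521.
E[X²] = 0.51·43.31 + 0.49·83.25 = 62.8806.
Var(X) = E[X²] − (E[X])² = 62.8806 − 56.5654 = 6.31516.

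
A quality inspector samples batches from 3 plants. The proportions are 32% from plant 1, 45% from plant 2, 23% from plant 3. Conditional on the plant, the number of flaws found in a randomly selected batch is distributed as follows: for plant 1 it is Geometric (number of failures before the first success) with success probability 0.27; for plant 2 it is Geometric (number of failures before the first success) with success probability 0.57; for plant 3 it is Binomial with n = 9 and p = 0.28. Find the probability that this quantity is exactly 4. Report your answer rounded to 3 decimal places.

0.068

Conditional on each plant, P(X = 4): 1: 0.0766753; 2: 0.0194872; 3: 0.149853.
By total probability, P(X = 4) = 0.32·0.0766753 + 0.45·0.0194872 + 0.23·0.149853 = 0.0677715.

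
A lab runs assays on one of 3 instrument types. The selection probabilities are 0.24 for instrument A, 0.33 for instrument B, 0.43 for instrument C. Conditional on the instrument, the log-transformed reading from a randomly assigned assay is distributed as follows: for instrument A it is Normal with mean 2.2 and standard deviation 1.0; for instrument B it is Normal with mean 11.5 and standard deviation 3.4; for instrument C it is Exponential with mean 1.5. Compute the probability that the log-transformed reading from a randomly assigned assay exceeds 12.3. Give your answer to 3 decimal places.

Conditional on each instrument, P(X > 12.3): A: 0; B: 0.40699; C: 0.000274654.
By total probability, P(X > 12.3) = 0.24·0 + 0.33·0.40699 + 0.43·0.000274654 = 0.134425.

0.134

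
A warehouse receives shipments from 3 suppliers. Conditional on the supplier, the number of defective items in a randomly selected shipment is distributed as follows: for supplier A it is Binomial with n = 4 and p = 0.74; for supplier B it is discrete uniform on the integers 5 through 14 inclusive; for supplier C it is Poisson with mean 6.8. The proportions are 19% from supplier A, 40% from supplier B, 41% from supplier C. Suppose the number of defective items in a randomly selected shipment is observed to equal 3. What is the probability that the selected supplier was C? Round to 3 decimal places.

0.230

Likelihoods P(X=3 | ·): A: 0.421433; B: 0; C: 0.0583678.
Posterior ∝ prior × likelihood. Numerator for C: 0.41·0.0583678 = 0.0239308.
Normalizing constant: 0.19·0.421433 + 0.4·0 + 0.41·0.0583678 = 0.104003.
P(C | observation) = 0.0239308 / 0.104003 = 0.230097.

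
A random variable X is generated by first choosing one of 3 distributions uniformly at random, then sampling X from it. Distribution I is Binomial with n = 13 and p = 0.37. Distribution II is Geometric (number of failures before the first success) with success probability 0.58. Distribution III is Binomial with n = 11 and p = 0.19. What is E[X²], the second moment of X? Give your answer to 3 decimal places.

For each component E[X²] = Var + (mean)², giving I: 26.1664; II: 1.77289; III: 6.061.
Overall E[X²] = 0.333333·26.1664 + 0.333333·1.77289 + 0.333333·6.061 = 11.3334.

11.333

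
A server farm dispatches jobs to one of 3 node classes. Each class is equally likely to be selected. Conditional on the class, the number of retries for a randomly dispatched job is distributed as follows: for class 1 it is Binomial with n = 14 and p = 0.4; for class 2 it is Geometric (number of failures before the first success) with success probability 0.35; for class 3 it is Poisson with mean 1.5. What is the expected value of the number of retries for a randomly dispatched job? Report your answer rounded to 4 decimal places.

Component means — 1: 5.6; 2: 1.85714; 3: 1.5.
E[X] = 0.333333·5.6 + 0.333333·1.85714 + 0.333333·1.5 = 2.98571.

2.9857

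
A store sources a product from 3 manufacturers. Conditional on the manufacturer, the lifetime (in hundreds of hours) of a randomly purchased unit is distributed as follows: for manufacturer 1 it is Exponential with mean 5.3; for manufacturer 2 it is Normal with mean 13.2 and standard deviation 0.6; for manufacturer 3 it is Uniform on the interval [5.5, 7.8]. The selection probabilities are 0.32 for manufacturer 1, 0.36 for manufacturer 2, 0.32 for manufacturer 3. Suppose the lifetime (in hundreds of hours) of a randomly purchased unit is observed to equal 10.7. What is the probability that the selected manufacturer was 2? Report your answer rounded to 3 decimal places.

Likelihoods f(10.7 | ·): 1: 0.0250577; 2: 0.000112938; 3: 0.
Posterior ∝ prior × likelihood. Numerator for 2: 0.36·0.000112938 = 4.06578e-05.
Normalizing constant: 0.32·0.0250577 + 0.36·0.000112938 + 0.32·0 = 0.00805912.
P(2 | observation) = 4.06578e-05 / 0.00805912 = 0.00504495.

0.005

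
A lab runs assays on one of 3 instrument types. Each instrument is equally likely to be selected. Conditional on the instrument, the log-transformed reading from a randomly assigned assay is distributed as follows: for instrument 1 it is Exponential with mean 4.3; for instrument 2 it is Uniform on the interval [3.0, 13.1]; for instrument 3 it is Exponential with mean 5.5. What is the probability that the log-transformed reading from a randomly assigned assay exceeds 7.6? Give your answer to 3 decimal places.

0.322

Conditional on each instrument, P(X > 7.6): 1: 0.170769; 2: 0.544554; 3: 0.251122.
By total probability, P(X > 7.6) = 0.333333·0.170769 + 0.333333·0.544554 + 0.333333·0.251122 = 0.322148.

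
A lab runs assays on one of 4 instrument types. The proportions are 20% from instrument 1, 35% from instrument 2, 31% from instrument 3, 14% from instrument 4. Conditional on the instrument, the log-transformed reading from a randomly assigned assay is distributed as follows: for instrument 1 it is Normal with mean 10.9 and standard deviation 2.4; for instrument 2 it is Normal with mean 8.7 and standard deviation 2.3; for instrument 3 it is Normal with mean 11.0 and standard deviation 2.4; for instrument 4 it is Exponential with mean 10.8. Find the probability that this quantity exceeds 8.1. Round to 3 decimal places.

0.728

Conditional on each instrument, P(X > 8.1): 1: 0.878327; 2: 0.602903; 3: 0.88654; 4: 0.472367.
By total probability, P(X > 8.1) = 0.2·0.878327 + 0.35·0.602903 + 0.31·0.88654 + 0.14·0.472367 = 0.727641.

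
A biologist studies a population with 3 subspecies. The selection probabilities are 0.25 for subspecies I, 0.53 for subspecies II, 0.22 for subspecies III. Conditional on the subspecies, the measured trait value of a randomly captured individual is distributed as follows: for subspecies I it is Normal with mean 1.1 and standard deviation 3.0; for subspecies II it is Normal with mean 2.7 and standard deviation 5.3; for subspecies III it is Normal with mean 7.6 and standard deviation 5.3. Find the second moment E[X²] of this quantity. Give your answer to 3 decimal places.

For each component E[X²] = Var + (mean)², giving I: 10.21; II: 35.38; III: 85.85.
Overall E[X²] = 0.25·10.21 + 0.53·35.38 + 0.22·85.85 = 40.1909.

40.191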